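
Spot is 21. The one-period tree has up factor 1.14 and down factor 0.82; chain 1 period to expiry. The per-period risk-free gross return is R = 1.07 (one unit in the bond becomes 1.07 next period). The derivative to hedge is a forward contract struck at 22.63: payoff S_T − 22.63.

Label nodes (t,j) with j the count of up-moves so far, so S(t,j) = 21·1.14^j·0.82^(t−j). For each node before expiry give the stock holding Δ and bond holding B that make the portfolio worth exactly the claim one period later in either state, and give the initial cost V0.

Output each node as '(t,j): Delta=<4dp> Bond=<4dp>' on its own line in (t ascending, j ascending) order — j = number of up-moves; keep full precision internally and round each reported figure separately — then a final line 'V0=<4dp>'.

Risk-neutral probability p* = (R−d)/(u−d) = (1.07−0.82)/(1.14−0.82) = 0.7813.
Terminal values V(1,·): V(1,0)=-5.4100, V(1,1)=1.3100
Node (0,0) S=21.0000: V=(p*·1.3100+(1−p*)·-5.4100)/1.07=-0.1495; Δ=(1.3100−-5.4100)/(23.9400−17.2200)=1.0000; B=V−Δ·S=-21.1495
Each (Δ,B) replicates both successor values, so the strategy is self-financing and V0 is arbitrage-free.

(0,0): Delta=1.0000 Bond=-21.1495
V0=-0.1495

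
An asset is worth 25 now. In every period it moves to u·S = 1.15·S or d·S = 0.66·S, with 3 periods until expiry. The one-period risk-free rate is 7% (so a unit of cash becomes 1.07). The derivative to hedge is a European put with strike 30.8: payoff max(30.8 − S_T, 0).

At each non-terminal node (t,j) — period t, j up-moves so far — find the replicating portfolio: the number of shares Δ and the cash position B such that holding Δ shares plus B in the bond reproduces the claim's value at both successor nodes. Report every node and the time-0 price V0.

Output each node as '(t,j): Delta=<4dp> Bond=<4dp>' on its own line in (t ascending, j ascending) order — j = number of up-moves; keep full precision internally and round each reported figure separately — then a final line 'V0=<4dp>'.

Since d<R<u, set p* = (R−d)/(u−d) = 0.8367; price each node as the discounted p*-expectation of its children.
Terminal payoffs: V(3,0)=23.6126, V(3,1)=18.2765, V(3,2)=8.9788, V(3,3)=0.0000
  t=2,j=0: stock 10.8900 → up 12.5235 (V=18.2765), down 7.1874 (V=23.6126). Price 17.8950; hedge Δ=-1.0000, bond B=28.7850.
  t=2,j=1: stock 18.9750 → up 21.8212 (V=8.9788), down 12.5235 (V=18.2765). Price 9.8100; hedge Δ=-1.0000, bond B=28.7850.
  t=2,j=2: stock 33.0625 → up 38.0219 (V=0.0000), down 21.8212 (V=8.9788). Price 1.3700; hedge Δ=-0.5542, bond B=19.6940.
  t=1,j=0: stock 16.5000 → up 18.9750 (V=9.8100), down 10.8900 (V=17.8950). Price 10.4019; hedge Δ=-1.0000, bond B=26.9019.
  t=1,j=1: stock 28.7500 → up 33.0625 (V=1.3700), down 18.9750 (V=9.8100). Price 2.5682; hedge Δ=-0.5991, bond B=19.7928.
  t=0,j=0: stock 25.0000 → up 28.7500 (V=2.5682), down 16.5000 (V=10.4019). Price 3.5955; hedge Δ=-0.6395, bond B=19.5826.
Root portfolio cost Δ·25+B reproduces V0=3.5955.

(0,0): Delta=-0.6395 Bond=19.5826
(1,0): Delta=-1.0000 Bond=26.9019
(1,1): Delta=-0.5991 Bond=19.7928
(2,0): Delta=-1.0000 Bond=28.7850
(2,1): Delta=-1.0000 Bond=28.7850
(2,2): Delta=-0.5542 Bond=19.6940
V0=3.5955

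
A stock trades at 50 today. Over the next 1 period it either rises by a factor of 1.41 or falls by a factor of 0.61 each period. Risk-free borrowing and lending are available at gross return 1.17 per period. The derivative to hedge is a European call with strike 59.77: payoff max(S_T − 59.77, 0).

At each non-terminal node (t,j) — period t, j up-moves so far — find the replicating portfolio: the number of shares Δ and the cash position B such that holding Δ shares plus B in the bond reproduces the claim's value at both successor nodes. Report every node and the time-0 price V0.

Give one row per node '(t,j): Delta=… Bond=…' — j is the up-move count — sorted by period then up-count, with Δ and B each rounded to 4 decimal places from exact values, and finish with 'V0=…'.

No-arbitrage ⇒ martingale measure with p* = (R−d)/(u−d) = 0.7000.
Terminal payoffs: V(1,0)=0.0000, V(1,1)=10.7300
Node (0,0) S=50.0000: V=(p*·10.7300+(1−p*)·0.0000)/1.17=6.4197; Δ=(10.7300−0.0000)/(70.5000−30.5000)=0.2682; B=V−Δ·S=-6.9928
Self-financing check: at every node Δ·S+B equals the discounted successor values.

(0,0): Delta=0.2682 Bond=-6.9928
V0=6.4197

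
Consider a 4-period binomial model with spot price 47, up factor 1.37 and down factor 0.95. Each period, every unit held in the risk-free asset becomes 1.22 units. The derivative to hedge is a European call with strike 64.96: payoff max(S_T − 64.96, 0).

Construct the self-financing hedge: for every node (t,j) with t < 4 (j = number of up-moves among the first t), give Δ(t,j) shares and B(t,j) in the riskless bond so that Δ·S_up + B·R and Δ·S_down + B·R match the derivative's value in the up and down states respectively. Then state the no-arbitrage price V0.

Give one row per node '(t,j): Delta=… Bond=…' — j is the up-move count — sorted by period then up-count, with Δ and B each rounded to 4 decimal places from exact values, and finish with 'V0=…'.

(0,0): Delta=0.9116 Bond=-24.4543
(1,0): Delta=0.7622 Bond=-23.1656
(1,1): Delta=0.9691 Bond=-33.5391
(2,0): Delta=0.4334 Bond=-14.3155
(2,1): Delta=0.8889 Bond=-36.0101
(2,2): Delta=1.0000 Bond=-43.6442
(3,0): Delta=0.0000 Bond=0.0000
(3,1): Delta=0.6004 Bond=-27.1677
(3,2): Delta=1.0000 Bond=-53.2459
(3,3): Delta=1.0000 Bond=-53.2459
V0=18.3888

The replicating-portfolio and risk-neutral prices coincide; use p* = (1.22−0.95)/(1.37−0.95) = 0.6429 for the latter.
Terminal values V(4,·): V(4,0)=0.0000, V(4,1)=0.0000, V(4,2)=14.6534, V(4,3)=49.8509, V(4,4)=100.6094
  t=3,j=0: stock 40.2966 → up 55.2064 (V=0.0000), down 38.2818 (V=0.0000). Price 0.0000; hedge Δ=0.0000, bond B=0.0000.
  t=3,j=1: stock 58.1120 → up 79.6134 (V=14.6534), down 55.2064 (V=0.0000). Price 7.7213; hedge Δ=0.6004, bond B=-27.1677.
  t=3,j=2: stock 83.8036 → up 114.8109 (V=49.8509), down 79.6134 (V=14.6534). Price 30.5577; hedge Δ=1.0000, bond B=-53.2459.
  t=3,j=3: stock 120.8536 → up 165.5694 (V=100.6094), down 114.8109 (V=49.8509). Price 67.6077; hedge Δ=1.0000, bond B=-53.2459.
  t=2,j=0: stock 42.4175 → up 58.1120 (V=7.7213), down 40.2966 (V=0.0000). Price 4.0686; hedge Δ=0.4334, bond B=-14.3155.
  t=2,j=1: stock 61.1705 → up 83.8036 (V=30.5577), down 58.1120 (V=7.7213). Price 18.3622; hedge Δ=0.8889, bond B=-36.0101.
  t=2,j=2: stock 88.2143 → up 120.8536 (V=67.6077), down 83.8036 (V=30.5577). Price 44.5701; hedge Δ=1.0000, bond B=-43.6442.
  t=1,j=0: stock 44.6500 → up 61.1705 (V=18.3622), down 42.4175 (V=4.0686). Price 10.8667; hedge Δ=0.7622, bond B=-23.1656.
  t=1,j=1: stock 64.3900 → up 88.2143 (V=44.5701), down 61.1705 (V=18.3622). Price 28.8608; hedge Δ=0.9691, bond B=-33.5391.
  t=0,j=0: stock 47.0000 → up 64.3900 (V=28.8608), down 44.6500 (V=10.8667). Price 18.3888; hedge Δ=0.9116, bond B=-24.4543.
Self-financing check: at every node Δ·S+B equals the discounted successor values.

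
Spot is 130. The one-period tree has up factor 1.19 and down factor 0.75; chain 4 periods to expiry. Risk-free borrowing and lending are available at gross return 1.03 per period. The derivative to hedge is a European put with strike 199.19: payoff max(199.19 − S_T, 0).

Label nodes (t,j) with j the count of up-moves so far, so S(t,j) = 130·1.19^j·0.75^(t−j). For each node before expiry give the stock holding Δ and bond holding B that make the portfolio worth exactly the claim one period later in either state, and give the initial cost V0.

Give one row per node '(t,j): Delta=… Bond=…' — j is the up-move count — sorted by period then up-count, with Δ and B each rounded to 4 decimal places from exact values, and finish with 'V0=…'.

(0,0): Delta=-0.7464 Bond=152.9739
(1,0): Delta=-1.0000 Bond=182.2871
(1,1): Delta=-0.6551 Bond=143.4352
(2,0): Delta=-1.0000 Bond=187.7557
(2,1): Delta=-1.0000 Bond=187.7557
(2,2): Delta=-0.5309 Bond=124.8712
(3,0): Delta=-1.0000 Bond=193.3883
(3,1): Delta=-1.0000 Bond=193.3883
(3,2): Delta=-1.0000 Bond=193.3883
(3,3): Delta=-0.3619 Bond=91.6053
V0=55.9391

The replicating-portfolio and risk-neutral prices coincide; use p* = (1.03−0.75)/(1.19−0.75) = 0.6364 for the latter.
At expiry t=4: V(4,0)=158.0572, V(4,1)=133.9259, V(4,2)=95.6377, V(4,3)=34.8870, V(4,4)=0.0000
(3,0): S=54.8438. Δ = (V_up−V_dn)/(S_up−S_dn) = (133.9259−158.0572)/(65.2641−41.1328) = -1.0000. V = [p*·133.9259 + (1−p*)·158.0572]/1.03 = 138.5446. B = V − Δ·S = 193.3883.
(3,1): S=87.0187. Δ = (V_up−V_dn)/(S_up−S_dn) = (95.6377−133.9259)/(103.5523−65.2641) = -1.0000. V = [p*·95.6377 + (1−p*)·133.9259]/1.03 = 106.3696. B = V − Δ·S = 193.3883.
(3,2): S=138.0697. Δ = (V_up−V_dn)/(S_up−S_dn) = (34.8870−95.6377)/(164.3030−103.5523) = -1.0000. V = [p*·34.8870 + (1−p*)·95.6377]/1.03 = 55.3186. B = V − Δ·S = 193.3883.
(3,3): S=219.0707. Δ = (V_up−V_dn)/(S_up−S_dn) = (0.0000−34.8870)/(260.6941−164.3030) = -0.3619. V = [p*·0.0000 + (1−p*)·34.8870]/1.03 = 12.3167. B = V − Δ·S = 91.6053.
(2,0): S=73.1250. Δ = (V_up−V_dn)/(S_up−S_dn) = (106.3696−138.5446)/(87.0187−54.8438) = -1.0000. V = [p*·106.3696 + (1−p*)·138.5446]/1.03 = 114.6307. B = V − Δ·S = 187.7557.
(2,1): S=116.0250. Δ = (V_up−V_dn)/(S_up−S_dn) = (55.3186−106.3696)/(138.0697−87.0187) = -1.0000. V = [p*·55.3186 + (1−p*)·106.3696]/1.03 = 71.7307. B = V − Δ·S = 187.7557.
(2,2): S=184.0930. Δ = (V_up−V_dn)/(S_up−S_dn) = (12.3167−55.3186)/(219.0707−138.0697) = -0.5309. V = [p*·12.3167 + (1−p*)·55.3186]/1.03 = 27.1396. B = V − Δ·S = 124.8712.
(1,0): S=97.5000. Δ = (V_up−V_dn)/(S_up−S_dn) = (71.7307−114.6307)/(116.0250−73.1250) = -1.0000. V = [p*·71.7307 + (1−p*)·114.6307]/1.03 = 84.7871. B = V − Δ·S = 182.2871.
(1,1): S=154.7000. Δ = (V_up−V_dn)/(S_up−S_dn) = (27.1396−71.7307)/(184.0930−116.0250) = -0.6551. V = [p*·27.1396 + (1−p*)·71.7307]/1.03 = 42.0918. B = V − Δ·S = 143.4352.
(0,0): S=130.0000. Δ = (V_up−V_dn)/(S_up−S_dn) = (42.0918−84.7871)/(154.7000−97.5000) = -0.7464. V = [p*·42.0918 + (1−p*)·84.7871]/1.03 = 55.9391. B = V − Δ·S = 152.9739.
Each (Δ,B) replicates both successor values, so the strategy is self-financing and V0 is arbitrage-free.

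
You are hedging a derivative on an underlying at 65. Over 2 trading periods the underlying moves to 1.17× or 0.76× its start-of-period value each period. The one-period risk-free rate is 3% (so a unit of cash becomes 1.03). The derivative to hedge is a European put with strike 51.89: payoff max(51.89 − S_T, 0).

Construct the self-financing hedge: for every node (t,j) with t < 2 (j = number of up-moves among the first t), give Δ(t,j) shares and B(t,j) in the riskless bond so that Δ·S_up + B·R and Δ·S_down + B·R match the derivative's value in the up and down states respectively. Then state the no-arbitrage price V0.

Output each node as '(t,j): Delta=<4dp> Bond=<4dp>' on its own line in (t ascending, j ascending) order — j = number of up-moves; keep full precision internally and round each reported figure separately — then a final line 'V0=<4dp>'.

(0,0): Delta=-0.1785 Bond=13.1766
(1,0): Delta=-0.7083 Bond=39.7462
(1,1): Delta=0.0000 Bond=0.0000
V0=1.5767

No-arbitrage ⇒ martingale measure with p* = (R−d)/(u−d) = 0.6585.
At expiry t=2: V(2,0)=14.3460, V(2,1)=0.0000, V(2,2)=0.0000
Node (1,0) S=49.4000: V=(p*·0.0000+(1−p*)·14.3460)/1.03=4.7560; Δ=(0.0000−14.3460)/(57.7980−37.5440)=-0.7083; B=V−Δ·S=39.7462
Node (1,1) S=76.0500: V=(p*·0.0000+(1−p*)·0.0000)/1.03=0.0000; Δ=(0.0000−0.0000)/(88.9785−57.7980)=0.0000; B=V−Δ·S=0.0000
Node (0,0) S=65.0000: V=(p*·0.0000+(1−p*)·4.7560)/1.03=1.5767; Δ=(0.0000−4.7560)/(76.0500−49.4000)=-0.1785; B=V−Δ·S=13.1766
Self-financing check: at every node Δ·S+B equals the discounted successor values.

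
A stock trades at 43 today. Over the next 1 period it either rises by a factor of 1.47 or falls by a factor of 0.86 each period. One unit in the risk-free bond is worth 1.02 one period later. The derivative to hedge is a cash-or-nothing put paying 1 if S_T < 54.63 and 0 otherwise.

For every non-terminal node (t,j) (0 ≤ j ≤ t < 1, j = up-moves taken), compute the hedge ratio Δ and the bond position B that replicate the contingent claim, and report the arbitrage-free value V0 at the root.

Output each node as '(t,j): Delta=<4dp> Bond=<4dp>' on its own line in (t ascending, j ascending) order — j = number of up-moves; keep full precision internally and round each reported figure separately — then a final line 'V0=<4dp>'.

(0,0): Delta=-0.0381 Bond=2.3626
V0=0.7232

Risk-neutral probability p* = (R−d)/(u−d) = (1.02−0.86)/(1.47−0.86) = 0.2623.
Terminal payoffs: V(1,0)=1.0000, V(1,1)=0.0000
Node (0,0) S=43.0000: V=(p*·0.0000+(1−p*)·1.0000)/1.02=0.7232; Δ=(0.0000−1.0000)/(63.2100−36.9800)=-0.0381; B=V−Δ·S=2.3626
Each (Δ,B) replicates both successor values, so the strategy is self-financing and V0 is arbitrage-free.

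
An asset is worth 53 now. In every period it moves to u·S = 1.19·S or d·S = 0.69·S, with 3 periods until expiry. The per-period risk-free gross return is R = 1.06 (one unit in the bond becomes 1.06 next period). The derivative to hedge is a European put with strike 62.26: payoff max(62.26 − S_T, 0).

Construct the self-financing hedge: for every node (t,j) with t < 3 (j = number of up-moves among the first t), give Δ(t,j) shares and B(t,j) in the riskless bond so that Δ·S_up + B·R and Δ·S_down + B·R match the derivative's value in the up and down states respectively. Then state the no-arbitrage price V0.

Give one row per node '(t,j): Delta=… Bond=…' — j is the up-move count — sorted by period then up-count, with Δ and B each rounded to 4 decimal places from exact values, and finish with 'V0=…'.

Since d<R<u, set p* = (R−d)/(u−d) = 0.7400; price each node as the discounted p*-expectation of its children.
At expiry t=3: V(3,0)=44.8490, V(3,1)=32.2324, V(3,2)=10.4732, V(3,3)=0.0000
Node (2,0) S=25.2333: V=(p*·32.2324+(1−p*)·44.8490)/1.06=33.5025; Δ=(32.2324−44.8490)/(30.0276−17.4110)=-1.0000; B=V−Δ·S=58.7358
Node (2,1) S=43.5183: V=(p*·10.4732+(1−p*)·32.2324)/1.06=15.2175; Δ=(10.4732−32.2324)/(51.7868−30.0276)=-1.0000; B=V−Δ·S=58.7358
Node (2,2) S=75.0533: V=(p*·0.0000+(1−p*)·10.4732)/1.06=2.5689; Δ=(0.0000−10.4732)/(89.3134−51.7868)=-0.2791; B=V−Δ·S=23.5153
Node (1,0) S=36.5700: V=(p*·15.2175+(1−p*)·33.5025)/1.06=18.8412; Δ=(15.2175−33.5025)/(43.5183−25.2333)=-1.0000; B=V−Δ·S=55.4112
Node (1,1) S=63.0700: V=(p*·2.5689+(1−p*)·15.2175)/1.06=5.5260; Δ=(2.5689−15.2175)/(75.0533−43.5183)=-0.4011; B=V−Δ·S=30.8233
Node (0,0) S=53.0000: V=(p*·5.5260+(1−p*)·18.8412)/1.06=8.4792; Δ=(5.5260−18.8412)/(63.0700−36.5700)=-0.5025; B=V−Δ·S=35.1096
Root portfolio cost Δ·53+B reproduces V0=8.4792.

(0,0): Delta=-0.5025 Bond=35.1096
(1,0): Delta=-1.0000 Bond=55.4112
(1,1): Delta=-0.4011 Bond=30.8233
(2,0): Delta=-1.0000 Bond=58.7358
(2,1): Delta=-1.0000 Bond=58.7358
(2,2): Delta=-0.2791 Bond=23.5153
V0=8.4792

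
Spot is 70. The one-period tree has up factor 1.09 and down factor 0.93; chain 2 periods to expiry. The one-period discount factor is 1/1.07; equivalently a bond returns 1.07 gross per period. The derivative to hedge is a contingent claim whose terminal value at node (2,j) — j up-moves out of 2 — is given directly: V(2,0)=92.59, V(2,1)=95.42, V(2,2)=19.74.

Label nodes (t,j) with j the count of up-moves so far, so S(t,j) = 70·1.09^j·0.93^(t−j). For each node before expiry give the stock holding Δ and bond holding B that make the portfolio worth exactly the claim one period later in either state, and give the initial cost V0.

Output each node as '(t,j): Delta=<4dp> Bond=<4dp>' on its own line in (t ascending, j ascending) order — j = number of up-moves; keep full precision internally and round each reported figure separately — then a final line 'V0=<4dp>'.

(0,0): Delta=-5.4962 Bond=417.4284
(1,0): Delta=0.2717 Bond=71.1595
(1,1): Delta=-6.1992 Bond=500.2897
V0=32.6957

The replicating-portfolio and risk-neutral prices coincide; use p* = (1.07−0.93)/(1.09−0.93) = 0.8750 for the latter.
Terminal payoffs: V(2,0)=92.5900, V(2,1)=95.4200, V(2,2)=19.7400
  t=1,j=0: stock 65.1000 → up 70.9590 (V=95.4200), down 60.5430 (V=92.5900). Price 88.8470; hedge Δ=0.2717, bond B=71.1595.
  t=1,j=1: stock 76.3000 → up 83.1670 (V=19.7400), down 70.9590 (V=95.4200). Price 27.2897; hedge Δ=-6.1992, bond B=500.2897.
  t=0,j=0: stock 70.0000 → up 76.3000 (V=27.2897), down 65.1000 (V=88.8470). Price 32.6957; hedge Δ=-5.4962, bond B=417.4284.
Root portfolio cost Δ·70+B reproduces V0=32.6957.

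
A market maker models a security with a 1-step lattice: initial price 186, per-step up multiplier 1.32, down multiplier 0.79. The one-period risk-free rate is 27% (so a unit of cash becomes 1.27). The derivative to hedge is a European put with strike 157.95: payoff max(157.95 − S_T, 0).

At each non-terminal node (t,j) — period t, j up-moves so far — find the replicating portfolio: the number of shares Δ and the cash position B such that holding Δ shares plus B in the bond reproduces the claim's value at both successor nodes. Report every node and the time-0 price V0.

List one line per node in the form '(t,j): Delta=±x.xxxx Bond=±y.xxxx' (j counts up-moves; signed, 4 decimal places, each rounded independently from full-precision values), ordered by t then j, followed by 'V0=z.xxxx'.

(0,0): Delta=-0.1117 Bond=21.5914
V0=0.8179

The replicating-portfolio and risk-neutral prices coincide; use p* = (1.27−0.79)/(1.32−0.79) = 0.9057 for the latter.
At expiry t=1: V(1,0)=11.0100, V(1,1)=0.0000
(0,0): S=186.0000. Δ = (V_up−V_dn)/(S_up−S_dn) = (0.0000−11.0100)/(245.5200−146.9400) = -0.1117. V = [p*·0.0000 + (1−p*)·11.0100]/1.27 = 0.8179. B = V − Δ·S = 21.5914.
Self-financing check: at every node Δ·S+B equals the discounted successor values.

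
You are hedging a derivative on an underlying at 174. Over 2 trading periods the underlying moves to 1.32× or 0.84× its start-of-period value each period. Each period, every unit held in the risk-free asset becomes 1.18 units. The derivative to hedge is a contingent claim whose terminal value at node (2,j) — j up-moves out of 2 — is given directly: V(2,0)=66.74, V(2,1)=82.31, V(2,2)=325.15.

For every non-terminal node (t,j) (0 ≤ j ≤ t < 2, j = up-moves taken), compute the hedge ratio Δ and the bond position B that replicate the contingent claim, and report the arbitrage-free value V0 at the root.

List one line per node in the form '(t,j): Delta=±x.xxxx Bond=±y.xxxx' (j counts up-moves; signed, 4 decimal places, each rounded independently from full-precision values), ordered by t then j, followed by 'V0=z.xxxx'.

(0,0): Delta=1.7914 Bond=-166.0434
(1,0): Delta=0.2219 Bond=33.4682
(1,1): Delta=2.2027 Bond=-290.3898
V0=145.6672

Under the risk-neutral measure, an up-move has probability p* = (R−d)/(u−d) = 0.7083 and values discount at R = 1.18.
Payoff layer (t=2): V(2,0)=66.7400, V(2,1)=82.3100, V(2,2)=325.1500
Node (1,0) S=146.1600: V=(p*·82.3100+(1−p*)·66.7400)/1.18=65.9057; Δ=(82.3100−66.7400)/(192.9312−122.7744)=0.2219; B=V−Δ·S=33.4682
Node (1,1) S=229.6800: V=(p*·325.1500+(1−p*)·82.3100)/1.18=215.5268; Δ=(325.1500−82.3100)/(303.1776−192.9312)=2.2027; B=V−Δ·S=-290.3898
Node (0,0) S=174.0000: V=(p*·215.5268+(1−p*)·65.9057)/1.18=145.6672; Δ=(215.5268−65.9057)/(229.6800−146.1600)=1.7914; B=V−Δ·S=-166.0434
Each (Δ,B) replicates both successor values, so the strategy is self-financing and V0 is arbitrage-free.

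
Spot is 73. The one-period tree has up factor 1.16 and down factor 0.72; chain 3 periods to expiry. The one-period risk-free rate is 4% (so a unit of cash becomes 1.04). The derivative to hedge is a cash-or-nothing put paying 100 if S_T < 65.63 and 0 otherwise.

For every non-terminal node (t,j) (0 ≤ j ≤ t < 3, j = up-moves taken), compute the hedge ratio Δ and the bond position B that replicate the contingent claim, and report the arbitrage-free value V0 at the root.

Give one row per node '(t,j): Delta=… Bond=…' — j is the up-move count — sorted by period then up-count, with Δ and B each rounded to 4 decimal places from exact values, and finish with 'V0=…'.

Under the risk-neutral measure, an up-move has probability p* = (R−d)/(u−d) = 0.7273 and values discount at R = 1.04.
Terminal values V(3,·): V(3,0)=100.0000, V(3,1)=100.0000, V(3,2)=0.0000, V(3,3)=0.0000
  t=2,j=0: stock 37.8432 → up 43.8981 (V=100.0000), down 27.2471 (V=100.0000). Price 96.1538; hedge Δ=0.0000, bond B=96.1538.
  t=2,j=1: stock 60.9696 → up 70.7247 (V=0.0000), down 43.8981 (V=100.0000). Price 26.2238; hedge Δ=-3.7276, bond B=253.4965.
  t=2,j=2: stock 98.2288 → up 113.9454 (V=0.0000), down 70.7247 (V=0.0000). Price 0.0000; hedge Δ=0.0000, bond B=0.0000.
  t=1,j=0: stock 52.5600 → up 60.9696 (V=26.2238), down 37.8432 (V=96.1538). Price 43.5535; hedge Δ=-3.0238, bond B=202.4855.
  t=1,j=1: stock 84.6800 → up 98.2288 (V=0.0000), down 60.9696 (V=26.2238). Price 6.8769; hedge Δ=-0.7038, bond B=66.4764.
  t=0,j=0: stock 73.0000 → up 84.6800 (V=6.8769), down 52.5600 (V=43.5535). Price 16.2304; hedge Δ=-1.1419, bond B=99.5863.
The time-0 hedge costs 16.2304, which is the no-arbitrage price.

(0,0): Delta=-1.1419 Bond=99.5863
(1,0): Delta=-3.0238 Bond=202.4855
(1,1): Delta=-0.7038 Bond=66.4764
(2,0): Delta=0.0000 Bond=96.1538
(2,1): Delta=-3.7276 Bond=253.4965
(2,2): Delta=0.0000 Bond=0.0000
V0=16.2304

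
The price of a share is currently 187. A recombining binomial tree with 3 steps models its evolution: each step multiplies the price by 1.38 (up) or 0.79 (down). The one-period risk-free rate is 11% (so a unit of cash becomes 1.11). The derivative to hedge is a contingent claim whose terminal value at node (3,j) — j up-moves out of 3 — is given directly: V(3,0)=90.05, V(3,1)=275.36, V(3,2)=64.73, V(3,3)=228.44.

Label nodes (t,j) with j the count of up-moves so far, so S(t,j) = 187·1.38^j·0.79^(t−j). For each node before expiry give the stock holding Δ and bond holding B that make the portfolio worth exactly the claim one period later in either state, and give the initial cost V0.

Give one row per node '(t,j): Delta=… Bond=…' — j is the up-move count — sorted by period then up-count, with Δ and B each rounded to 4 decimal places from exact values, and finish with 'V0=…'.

Risk-neutral probability p* = (R−d)/(u−d) = (1.11−0.79)/(1.38−0.79) = 0.5424.
At expiry t=3: V(3,0)=90.0500, V(3,1)=275.3600, V(3,2)=64.7300, V(3,3)=228.4400
(2,0): S=116.7067. Δ = (V_up−V_dn)/(S_up−S_dn) = (275.3600−90.0500)/(161.0552−92.1983) = 2.6912. V = [p*·275.3600 + (1−p*)·90.0500]/1.11 = 171.6731. B = V − Δ·S = -142.4117.
(2,1): S=203.8674. Δ = (V_up−V_dn)/(S_up−S_dn) = (64.7300−275.3600)/(281.3370−161.0552) = -1.7511. V = [p*·64.7300 + (1−p*)·275.3600]/1.11 = 145.1532. B = V − Δ·S = 502.1532.
(2,2): S=356.1228. Δ = (V_up−V_dn)/(S_up−S_dn) = (228.4400−64.7300)/(491.4495−281.3370) = 0.7792. V = [p*·228.4400 + (1−p*)·64.7300]/1.11 = 138.3080. B = V − Δ·S = -139.1666.
(1,0): S=147.7300. Δ = (V_up−V_dn)/(S_up−S_dn) = (145.1532−171.6731)/(203.8674−116.7067) = -0.3043. V = [p*·145.1532 + (1−p*)·171.6731]/1.11 = 141.7022. B = V − Δ·S = 186.6512.
(1,1): S=258.0600. Δ = (V_up−V_dn)/(S_up−S_dn) = (138.3080−145.1532)/(356.1228−203.8674) = -0.0450. V = [p*·138.3080 + (1−p*)·145.1532]/1.11 = 127.4239. B = V − Δ·S = 139.0259.
(0,0): S=187.0000. Δ = (V_up−V_dn)/(S_up−S_dn) = (127.4239−141.7022)/(258.0600−147.7300) = -0.1294. V = [p*·127.4239 + (1−p*)·141.7022]/1.11 = 120.6829. B = V − Δ·S = 144.8833.
Root portfolio cost Δ·187+B reproduces V0=120.6829.

(0,0): Delta=-0.1294 Bond=144.8833
(1,0): Delta=-0.3043 Bond=186.6512
(1,1): Delta=-0.0450 Bond=139.0259
(2,0): Delta=2.6912 Bond=-142.4117
(2,1): Delta=-1.7511 Bond=502.1532
(2,2): Delta=0.7792 Bond=-139.1666
V0=120.6829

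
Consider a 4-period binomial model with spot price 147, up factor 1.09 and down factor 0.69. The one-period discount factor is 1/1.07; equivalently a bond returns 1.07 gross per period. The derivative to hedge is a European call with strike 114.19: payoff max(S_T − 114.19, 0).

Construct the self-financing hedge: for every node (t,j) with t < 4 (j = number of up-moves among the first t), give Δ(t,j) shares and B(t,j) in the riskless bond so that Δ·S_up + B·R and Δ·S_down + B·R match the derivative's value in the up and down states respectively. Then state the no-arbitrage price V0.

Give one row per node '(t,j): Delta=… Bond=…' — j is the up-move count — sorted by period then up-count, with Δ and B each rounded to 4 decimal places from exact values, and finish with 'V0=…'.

The replicating-portfolio and risk-neutral prices coincide; use p* = (1.07−0.69)/(1.09−0.69) = 0.9500 for the latter.
Terminal payoffs: V(4,0)=0.0000, V(4,1)=0.0000, V(4,2)=0.0000, V(4,3)=17.1648, V(4,4)=93.3125
(3,0): S=48.2908. Δ = (V_up−V_dn)/(S_up−S_dn) = (0.0000−0.0000)/(52.6370−33.3207) = 0.0000. V = [p*·0.0000 + (1−p*)·0.0000]/1.07 = 0.0000. B = V − Δ·S = 0.0000.
(3,1): S=76.2855. Δ = (V_up−V_dn)/(S_up−S_dn) = (0.0000−0.0000)/(83.1512−52.6370) = 0.0000. V = [p*·0.0000 + (1−p*)·0.0000]/1.07 = 0.0000. B = V − Δ·S = 0.0000.
(3,2): S=120.5090. Δ = (V_up−V_dn)/(S_up−S_dn) = (17.1648−0.0000)/(131.3548−83.1512) = 0.3561. V = [p*·17.1648 + (1−p*)·0.0000]/1.07 = 15.2398. B = V − Δ·S = -27.6722.
(3,3): S=190.3693. Δ = (V_up−V_dn)/(S_up−S_dn) = (93.3125−17.1648)/(207.5025−131.3548) = 1.0000. V = [p*·93.3125 + (1−p*)·17.1648]/1.07 = 83.6496. B = V − Δ·S = -106.7196.
(2,0): S=69.9867. Δ = (V_up−V_dn)/(S_up−S_dn) = (0.0000−0.0000)/(76.2855−48.2908) = 0.0000. V = [p*·0.0000 + (1−p*)·0.0000]/1.07 = 0.0000. B = V − Δ·S = 0.0000.
(2,1): S=110.5587. Δ = (V_up−V_dn)/(S_up−S_dn) = (15.2398−0.0000)/(120.5090−76.2855) = 0.3446. V = [p*·15.2398 + (1−p*)·0.0000]/1.07 = 13.5306. B = V − Δ·S = -24.5688.
(2,2): S=174.6507. Δ = (V_up−V_dn)/(S_up−S_dn) = (83.6496−15.2398)/(190.3693−120.5090) = 0.9792. V = [p*·83.6496 + (1−p*)·15.2398]/1.07 = 74.9805. B = V − Δ·S = -96.0442.
(1,0): S=101.4300. Δ = (V_up−V_dn)/(S_up−S_dn) = (13.5306−0.0000)/(110.5587−69.9867) = 0.3335. V = [p*·13.5306 + (1−p*)·0.0000]/1.07 = 12.0132. B = V − Δ·S = -21.8134.
(1,1): S=160.2300. Δ = (V_up−V_dn)/(S_up−S_dn) = (74.9805−13.5306)/(174.6507−110.5587) = 0.9588. V = [p*·74.9805 + (1−p*)·13.5306]/1.07 = 67.2038. B = V − Δ·S = -86.4209.
(0,0): S=147.0000. Δ = (V_up−V_dn)/(S_up−S_dn) = (67.2038−12.0132)/(160.2300−101.4300) = 0.9386. V = [p*·67.2038 + (1−p*)·12.0132]/1.07 = 60.2282. B = V − Δ·S = -77.7482.
The time-0 hedge costs 60.2282, which is the no-arbitrage price.

(0,0): Delta=0.9386 Bond=-77.7482
(1,0): Delta=0.3335 Bond=-21.8134
(1,1): Delta=0.9588 Bond=-86.4209
(2,0): Delta=0.0000 Bond=0.0000
(2,1): Delta=0.3446 Bond=-24.5688
(2,2): Delta=0.9792 Bond=-96.0442
(3,0): Delta=0.0000 Bond=0.0000
(3,1): Delta=0.0000 Bond=0.0000
(3,2): Delta=0.3561 Bond=-27.6722
(3,3): Delta=1.0000 Bond=-106.7196
V0=60.2282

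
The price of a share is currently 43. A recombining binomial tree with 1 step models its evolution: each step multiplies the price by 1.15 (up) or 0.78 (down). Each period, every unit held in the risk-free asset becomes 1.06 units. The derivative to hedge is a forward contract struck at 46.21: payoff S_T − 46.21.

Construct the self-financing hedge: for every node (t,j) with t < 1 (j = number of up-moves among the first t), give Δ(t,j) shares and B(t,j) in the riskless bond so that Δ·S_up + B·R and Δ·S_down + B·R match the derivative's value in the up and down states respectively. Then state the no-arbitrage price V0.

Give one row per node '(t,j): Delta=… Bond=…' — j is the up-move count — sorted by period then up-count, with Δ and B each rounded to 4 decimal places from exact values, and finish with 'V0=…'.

(0,0): Delta=1.0000 Bond=-43.5943
V0=-0.5943

No-arbitrage ⇒ martingale measure with p* = (R−d)/(u−d) = 0.7568.
Terminal payoffs: V(1,0)=-12.6700, V(1,1)=3.2400
Node (0,0) S=43.0000: V=(p*·3.2400+(1−p*)·-12.6700)/1.06=-0.5943; Δ=(3.2400−-12.6700)/(49.4500−33.5400)=1.0000; B=V−Δ·S=-43.5943
Check: Δ(0,0)·S0 + B(0,0) = -0.5943 = V0.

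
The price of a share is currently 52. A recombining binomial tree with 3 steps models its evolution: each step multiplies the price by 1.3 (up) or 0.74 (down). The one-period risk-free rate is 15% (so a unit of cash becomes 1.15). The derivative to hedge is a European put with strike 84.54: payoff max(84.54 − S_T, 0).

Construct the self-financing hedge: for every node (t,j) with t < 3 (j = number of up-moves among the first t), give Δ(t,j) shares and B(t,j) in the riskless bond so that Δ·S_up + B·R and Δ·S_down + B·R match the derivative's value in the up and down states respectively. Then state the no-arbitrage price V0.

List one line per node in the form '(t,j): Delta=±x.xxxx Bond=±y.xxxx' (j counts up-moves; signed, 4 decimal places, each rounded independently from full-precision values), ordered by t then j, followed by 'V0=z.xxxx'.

The replicating-portfolio and risk-neutral prices coincide; use p* = (1.15−0.74)/(1.3−0.74) = 0.7321 for the latter.
Terminal values V(3,·): V(3,0)=63.4684, V(3,1)=47.5222, V(3,2)=19.5088, V(3,3)=0.0000
(2,0): S=28.4752. Δ = (V_up−V_dn)/(S_up−S_dn) = (47.5222−63.4684)/(37.0178−21.0716) = -1.0000. V = [p*·47.5222 + (1−p*)·63.4684]/1.15 = 45.0378. B = V − Δ·S = 73.5130.
(2,1): S=50.0240. Δ = (V_up−V_dn)/(S_up−S_dn) = (19.5088−47.5222)/(65.0312−37.0178) = -1.0000. V = [p*·19.5088 + (1−p*)·47.5222]/1.15 = 23.4890. B = V − Δ·S = 73.5130.
(2,2): S=87.8800. Δ = (V_up−V_dn)/(S_up−S_dn) = (0.0000−19.5088)/(114.2440−65.0312) = -0.3964. V = [p*·0.0000 + (1−p*)·19.5088]/1.15 = 4.5440. B = V − Δ·S = 39.3811.
(1,0): S=38.4800. Δ = (V_up−V_dn)/(S_up−S_dn) = (23.4890−45.0378)/(50.0240−28.4752) = -1.0000. V = [p*·23.4890 + (1−p*)·45.0378]/1.15 = 25.4444. B = V − Δ·S = 63.9244.
(1,1): S=67.6000. Δ = (V_up−V_dn)/(S_up−S_dn) = (4.5440−23.4890)/(87.8800−50.0240) = -0.5005. V = [p*·4.5440 + (1−p*)·23.4890]/1.15 = 8.3640. B = V − Δ·S = 42.1944.
(0,0): S=52.0000. Δ = (V_up−V_dn)/(S_up−S_dn) = (8.3640−25.4444)/(67.6000−38.4800) = -0.5866. V = [p*·8.3640 + (1−p*)·25.4444]/1.15 = 11.2514. B = V − Δ·S = 41.7521.
Each (Δ,B) replicates both successor values, so the strategy is self-financing and V0 is arbitrage-free.

(0,0): Delta=-0.5866 Bond=41.7521
(1,0): Delta=-1.0000 Bond=63.9244
(1,1): Delta=-0.5005 Bond=42.1944
(2,0): Delta=-1.0000 Bond=73.5130
(2,1): Delta=-1.0000 Bond=73.5130
(2,2): Delta=-0.3964 Bond=39.3811
V0=11.2514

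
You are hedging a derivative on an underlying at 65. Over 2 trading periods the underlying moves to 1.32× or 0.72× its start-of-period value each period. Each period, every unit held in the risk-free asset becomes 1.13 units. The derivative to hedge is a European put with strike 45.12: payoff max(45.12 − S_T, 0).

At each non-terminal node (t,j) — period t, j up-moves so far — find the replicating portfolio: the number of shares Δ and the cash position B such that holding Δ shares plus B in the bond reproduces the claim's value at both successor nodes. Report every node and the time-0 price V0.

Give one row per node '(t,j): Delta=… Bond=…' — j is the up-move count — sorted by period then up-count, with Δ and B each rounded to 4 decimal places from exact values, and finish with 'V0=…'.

(0,0): Delta=-0.0821 Bond=6.2328
(1,0): Delta=-0.4068 Bond=22.2414
(1,1): Delta=0.0000 Bond=0.0000
V0=0.8972

Risk-neutral probability p* = (R−d)/(u−d) = (1.13−0.72)/(1.32−0.72) = 0.6833.
Payoff layer (t=2): V(2,0)=11.4240, V(2,1)=0.0000, V(2,2)=0.0000
(1,0): S=46.8000. Δ = (V_up−V_dn)/(S_up−S_dn) = (0.0000−11.4240)/(61.7760−33.6960) = -0.4068. V = [p*·0.0000 + (1−p*)·11.4240]/1.13 = 3.2014. B = V − Δ·S = 22.2414.
(1,1): S=85.8000. Δ = (V_up−V_dn)/(S_up−S_dn) = (0.0000−0.0000)/(113.2560−61.7760) = 0.0000. V = [p*·0.0000 + (1−p*)·0.0000]/1.13 = 0.0000. B = V − Δ·S = 0.0000.
(0,0): S=65.0000. Δ = (V_up−V_dn)/(S_up−S_dn) = (0.0000−3.2014)/(85.8000−46.8000) = -0.0821. V = [p*·0.0000 + (1−p*)·3.2014]/1.13 = 0.8972. B = V − Δ·S = 6.2328.
Each (Δ,B) replicates both successor values, so the strategy is self-financing and V0 is arbitrage-free.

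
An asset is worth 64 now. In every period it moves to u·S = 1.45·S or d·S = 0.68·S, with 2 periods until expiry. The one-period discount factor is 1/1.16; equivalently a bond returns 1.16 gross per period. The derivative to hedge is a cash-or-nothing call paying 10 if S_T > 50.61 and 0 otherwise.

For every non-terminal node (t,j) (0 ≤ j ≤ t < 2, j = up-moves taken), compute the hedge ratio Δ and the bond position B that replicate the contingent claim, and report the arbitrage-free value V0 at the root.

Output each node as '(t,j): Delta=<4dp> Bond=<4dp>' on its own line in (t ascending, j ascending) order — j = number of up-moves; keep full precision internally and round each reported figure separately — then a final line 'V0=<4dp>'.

Under the risk-neutral measure, an up-move has probability p* = (R−d)/(u−d) = 0.6234 and values discount at R = 1.16.
Payoff layer (t=2): V(2,0)=0.0000, V(2,1)=10.0000, V(2,2)=10.0000
(1,0): S=43.5200. Δ = (V_up−V_dn)/(S_up−S_dn) = (10.0000−0.0000)/(63.1040−29.5936) = 0.2984. V = [p*·10.0000 + (1−p*)·0.0000]/1.16 = 5.3739. B = V − Δ·S = -7.6131.
(1,1): S=92.8000. Δ = (V_up−V_dn)/(S_up−S_dn) = (10.0000−10.0000)/(134.5600−63.1040) = 0.0000. V = [p*·10.0000 + (1−p*)·10.0000]/1.16 = 8.6207. B = V − Δ·S = 8.6207.
(0,0): S=64.0000. Δ = (V_up−V_dn)/(S_up−S_dn) = (8.6207−5.3739)/(92.8000−43.5200) = 0.0659. V = [p*·8.6207 + (1−p*)·5.3739]/1.16 = 6.3775. B = V − Δ·S = 2.1609.
The time-0 hedge costs 6.3775, which is the no-arbitrage price.

(0,0): Delta=0.0659 Bond=2.1609
(1,0): Delta=0.2984 Bond=-7.6131
(1,1): Delta=0.0000 Bond=8.6207
V0=6.3775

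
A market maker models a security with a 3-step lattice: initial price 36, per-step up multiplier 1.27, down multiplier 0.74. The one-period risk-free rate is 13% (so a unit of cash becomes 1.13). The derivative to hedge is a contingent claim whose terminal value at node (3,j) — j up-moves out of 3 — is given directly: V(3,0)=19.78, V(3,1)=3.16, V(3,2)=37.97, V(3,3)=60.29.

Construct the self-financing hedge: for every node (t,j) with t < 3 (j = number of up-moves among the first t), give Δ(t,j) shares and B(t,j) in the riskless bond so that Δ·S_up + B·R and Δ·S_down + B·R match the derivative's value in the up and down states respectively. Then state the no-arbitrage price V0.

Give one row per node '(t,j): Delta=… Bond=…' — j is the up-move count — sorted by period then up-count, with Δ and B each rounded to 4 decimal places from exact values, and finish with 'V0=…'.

No-arbitrage ⇒ martingale measure with p* = (R−d)/(u−d) = 0.7358.
Payoff layer (t=3): V(3,0)=19.7800, V(3,1)=3.1600, V(3,2)=37.9700, V(3,3)=60.2900
Node (2,0) S=19.7136: V=(p*·3.1600+(1−p*)·19.7800)/1.13=6.6816; Δ=(3.1600−19.7800)/(25.0363−14.5881)=-1.5907; B=V−Δ·S=38.0401
Node (2,1) S=33.8328: V=(p*·37.9700+(1−p*)·3.1600)/1.13=25.4645; Δ=(37.9700−3.1600)/(42.9677−25.0363)=1.9413; B=V−Δ·S=-40.2147
Node (2,2) S=58.0644: V=(p*·60.2900+(1−p*)·37.9700)/1.13=48.1364; Δ=(60.2900−37.9700)/(73.7418−42.9677)=0.7253; B=V−Δ·S=6.0232
Node (1,0) S=26.6400: V=(p*·25.4645+(1−p*)·6.6816)/1.13=18.1442; Δ=(25.4645−6.6816)/(33.8328−19.7136)=1.3303; B=V−Δ·S=-17.2953
Node (1,1) S=45.7200: V=(p*·48.1364+(1−p*)·25.4645)/1.13=37.2988; Δ=(48.1364−25.4645)/(58.0644−33.8328)=0.9356; B=V−Δ·S=-5.4784
Node (0,0) S=36.0000: V=(p*·37.2988+(1−p*)·18.1442)/1.13=28.5302; Δ=(37.2988−18.1442)/(45.7200−26.6400)=1.0039; B=V−Δ·S=-7.6105
Check: Δ(0,0)·S0 + B(0,0) = 28.5302 = V0.

(0,0): Delta=1.0039 Bond=-7.6105
(1,0): Delta=1.3303 Bond=-17.2953
(1,1): Delta=0.9356 Bond=-5.4784
(2,0): Delta=-1.5907 Bond=38.0401
(2,1): Delta=1.9413 Bond=-40.2147
(2,2): Delta=0.7253 Bond=6.0232
V0=28.5302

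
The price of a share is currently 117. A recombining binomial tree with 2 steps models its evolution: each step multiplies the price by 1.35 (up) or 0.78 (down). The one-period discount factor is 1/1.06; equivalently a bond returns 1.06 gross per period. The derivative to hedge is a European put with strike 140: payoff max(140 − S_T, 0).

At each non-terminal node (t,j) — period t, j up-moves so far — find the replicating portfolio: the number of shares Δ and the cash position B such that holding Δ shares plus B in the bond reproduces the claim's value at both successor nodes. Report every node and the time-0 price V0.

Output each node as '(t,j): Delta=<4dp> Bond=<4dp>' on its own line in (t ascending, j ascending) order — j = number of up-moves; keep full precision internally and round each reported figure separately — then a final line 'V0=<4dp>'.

(0,0): Delta=-0.4911 Bond=80.7873
(1,0): Delta=-1.0000 Bond=132.0755
(1,1): Delta=-0.1866 Bond=37.5350
V0=23.3270

The replicating-portfolio and risk-neutral prices coincide; use p* = (1.06−0.78)/(1.35−0.78) = 0.4912 for the latter.
Terminal values V(2,·): V(2,0)=68.8172, V(2,1)=16.7990, V(2,2)=0.0000
Node (1,0) S=91.2600: V=(p*·16.7990+(1−p*)·68.8172)/1.06=40.8155; Δ=(16.7990−68.8172)/(123.2010−71.1828)=-1.0000; B=V−Δ·S=132.0755
Node (1,1) S=157.9500: V=(p*·0.0000+(1−p*)·16.7990)/1.06=8.0631; Δ=(0.0000−16.7990)/(213.2325−123.2010)=-0.1866; B=V−Δ·S=37.5350
Node (0,0) S=117.0000: V=(p*·8.0631+(1−p*)·40.8155)/1.06=23.3270; Δ=(8.0631−40.8155)/(157.9500−91.2600)=-0.4911; B=V−Δ·S=80.7873
Each (Δ,B) replicates both successor values, so the strategy is self-financing and V0 is arbitrage-free.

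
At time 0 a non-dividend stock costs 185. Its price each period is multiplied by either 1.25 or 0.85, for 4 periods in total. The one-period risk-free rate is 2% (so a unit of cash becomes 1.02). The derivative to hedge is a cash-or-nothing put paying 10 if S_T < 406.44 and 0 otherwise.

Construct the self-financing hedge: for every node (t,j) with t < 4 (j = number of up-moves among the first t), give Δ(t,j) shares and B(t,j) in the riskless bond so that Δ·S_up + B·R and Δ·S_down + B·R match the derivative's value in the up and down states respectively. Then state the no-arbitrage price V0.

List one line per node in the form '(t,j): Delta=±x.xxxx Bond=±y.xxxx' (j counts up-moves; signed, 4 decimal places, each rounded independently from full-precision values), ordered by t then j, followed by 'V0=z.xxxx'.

Risk-neutral probability p* = (R−d)/(u−d) = (1.02−0.85)/(1.25−0.85) = 0.4250.
Terminal values V(4,·): V(4,0)=10.0000, V(4,1)=10.0000, V(4,2)=10.0000, V(4,3)=10.0000, V(4,4)=0.0000
(3,0): S=113.6131. Δ = (V_up−V_dn)/(S_up−S_dn) = (10.0000−10.0000)/(142.0164−96.5712) = 0.0000. V = [p*·10.0000 + (1−p*)·10.0000]/1.02 = 9.8039. B = V − Δ·S = 9.8039.
(3,1): S=167.0781. Δ = (V_up−V_dn)/(S_up−S_dn) = (10.0000−10.0000)/(208.8477−142.0164) = 0.0000. V = [p*·10.0000 + (1−p*)·10.0000]/1.02 = 9.8039. B = V − Δ·S = 9.8039.
(3,2): S=245.7031. Δ = (V_up−V_dn)/(S_up−S_dn) = (10.0000−10.0000)/(307.1289−208.8477) = 0.0000. V = [p*·10.0000 + (1−p*)·10.0000]/1.02 = 9.8039. B = V − Δ·S = 9.8039.
(3,3): S=361.3281. Δ = (V_up−V_dn)/(S_up−S_dn) = (0.0000−10.0000)/(451.6602−307.1289) = -0.0692. V = [p*·0.0000 + (1−p*)·10.0000]/1.02 = 5.6373. B = V − Δ·S = 30.6373.
(2,0): S=133.6625. Δ = (V_up−V_dn)/(S_up−S_dn) = (9.8039−9.8039)/(167.0781−113.6131) = 0.0000. V = [p*·9.8039 + (1−p*)·9.8039]/1.02 = 9.6117. B = V − Δ·S = 9.6117.
(2,1): S=196.5625. Δ = (V_up−V_dn)/(S_up−S_dn) = (9.8039−9.8039)/(245.7031−167.0781) = 0.0000. V = [p*·9.8039 + (1−p*)·9.8039]/1.02 = 9.6117. B = V − Δ·S = 9.6117.
(2,2): S=289.0625. Δ = (V_up−V_dn)/(S_up−S_dn) = (5.6373−9.8039)/(361.3281−245.7031) = -0.0360. V = [p*·5.6373 + (1−p*)·9.8039]/1.02 = 7.8756. B = V − Δ·S = 18.2922.
(1,0): S=157.2500. Δ = (V_up−V_dn)/(S_up−S_dn) = (9.6117−9.6117)/(196.5625−133.6625) = 0.0000. V = [p*·9.6117 + (1−p*)·9.6117]/1.02 = 9.4232. B = V − Δ·S = 9.4232.
(1,1): S=231.2500. Δ = (V_up−V_dn)/(S_up−S_dn) = (7.8756−9.6117)/(289.0625−196.5625) = -0.0188. V = [p*·7.8756 + (1−p*)·9.6117]/1.02 = 8.6998. B = V − Δ·S = 13.0401.
(0,0): S=185.0000. Δ = (V_up−V_dn)/(S_up−S_dn) = (8.6998−9.4232)/(231.2500−157.2500) = -0.0098. V = [p*·8.6998 + (1−p*)·9.4232]/1.02 = 8.9370. B = V − Δ·S = 10.7455.
Self-financing check: at every node Δ·S+B equals the discounted successor values.

(0,0): Delta=-0.0098 Bond=10.7455
(1,0): Delta=0.0000 Bond=9.4232
(1,1): Delta=-0.0188 Bond=13.0401
(2,0): Delta=0.0000 Bond=9.6117
(2,1): Delta=0.0000 Bond=9.6117
(2,2): Delta=-0.0360 Bond=18.2922
(3,0): Delta=0.0000 Bond=9.8039
(3,1): Delta=0.0000 Bond=9.8039
(3,2): Delta=0.0000 Bond=9.8039
(3,3): Delta=-0.0692 Bond=30.6373
V0=8.9370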